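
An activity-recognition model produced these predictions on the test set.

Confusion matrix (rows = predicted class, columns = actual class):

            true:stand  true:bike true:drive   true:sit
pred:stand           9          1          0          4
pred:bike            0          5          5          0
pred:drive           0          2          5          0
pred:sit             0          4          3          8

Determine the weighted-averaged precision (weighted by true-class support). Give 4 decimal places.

0.5972

Per-class precision (TP/(TP+FP)):
  stand: TP=9, FP=1+0+4=5 → 9/14 = 0.64286
  bike: TP=5, FP=0+5+0=5 → 5/10 = 0.50000
  drive: TP=5, FP=0+2+0=2 → 5/7 = 0.71429
  sit: TP=8, FP=0+4+3=7 → 8/15 = 0.53333
Weighted-precision = Σ (supportᵢ/N)·precisionᵢ with N=46: (9/46)·0.64286 + (12/46)·0.50000 + (13/46)·0.71429 + (12/46)·0.53333 = 0.5972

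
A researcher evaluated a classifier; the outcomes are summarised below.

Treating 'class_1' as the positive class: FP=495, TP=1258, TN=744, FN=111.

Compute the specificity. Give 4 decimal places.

0.6005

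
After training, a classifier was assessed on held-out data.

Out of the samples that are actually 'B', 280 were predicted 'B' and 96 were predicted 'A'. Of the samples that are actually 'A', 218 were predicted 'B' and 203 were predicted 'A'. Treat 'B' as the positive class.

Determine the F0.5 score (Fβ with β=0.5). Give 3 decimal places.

0.591

Fβ = (1+β²)·TP / ((1+β²)·TP + β²·FN + FP), with β²=1/4
= 1.25·280 / (1.25·280 + 0.25·96 + 218) = 0.591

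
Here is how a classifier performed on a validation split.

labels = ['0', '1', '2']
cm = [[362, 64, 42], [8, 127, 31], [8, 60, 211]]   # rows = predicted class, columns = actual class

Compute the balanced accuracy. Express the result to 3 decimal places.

0.736

Balanced accuracy = mean of per-class recall.
  0: recall = 362/378 = 0.9577
  1: recall = 127/251 = 0.5060
  2: recall = 211/284 = 0.7430
Mean = (0.9577 + 0.5060 + 0.7430) / 3 = 0.736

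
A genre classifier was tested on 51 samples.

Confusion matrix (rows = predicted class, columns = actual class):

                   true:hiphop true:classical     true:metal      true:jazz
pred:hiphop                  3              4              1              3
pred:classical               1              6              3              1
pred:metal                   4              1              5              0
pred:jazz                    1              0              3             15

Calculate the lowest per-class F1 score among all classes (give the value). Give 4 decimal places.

0.3000

Per-class F1 score (2·TP/(2·TP+FP+FN)):
  hiphop: TP=3, FP=4+1+3=8, FN=1+4+1=6 → 6/20 = 0.30000
  classical: TP=6, FP=1+3+1=5, FN=4+1+0=5 → 12/22 = 0.54545
  metal: TP=5, FP=4+1+0=5, FN=1+3+3=7 → 10/22 = 0.45455
  jazz: TP=15, FP=1+0+3=4, FN=3+1+0=4 → 30/38 = 0.78947
Lowest is class 'hiphop' with F1 score = 0.3000.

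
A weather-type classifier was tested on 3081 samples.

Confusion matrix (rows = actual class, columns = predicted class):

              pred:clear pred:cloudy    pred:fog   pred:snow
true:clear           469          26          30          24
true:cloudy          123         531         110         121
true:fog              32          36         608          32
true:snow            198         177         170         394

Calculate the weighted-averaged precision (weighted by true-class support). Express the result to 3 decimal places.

0.662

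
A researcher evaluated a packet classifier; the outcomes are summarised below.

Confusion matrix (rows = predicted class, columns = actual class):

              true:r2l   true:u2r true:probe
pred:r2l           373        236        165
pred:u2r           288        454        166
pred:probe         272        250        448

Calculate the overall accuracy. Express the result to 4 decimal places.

0.4808

Accuracy = trace / total = (373+454+448=1275) / 2652 = 1275/2652 = 0.4808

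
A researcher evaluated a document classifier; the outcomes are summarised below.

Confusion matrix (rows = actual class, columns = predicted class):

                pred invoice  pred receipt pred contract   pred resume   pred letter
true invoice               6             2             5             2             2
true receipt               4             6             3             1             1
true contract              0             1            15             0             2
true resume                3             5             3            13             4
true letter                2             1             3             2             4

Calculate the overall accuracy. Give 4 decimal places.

0.4889

Accuracy = trace / total = (6+6+15+13+4=44) / 90 = 44/90 = 0.4889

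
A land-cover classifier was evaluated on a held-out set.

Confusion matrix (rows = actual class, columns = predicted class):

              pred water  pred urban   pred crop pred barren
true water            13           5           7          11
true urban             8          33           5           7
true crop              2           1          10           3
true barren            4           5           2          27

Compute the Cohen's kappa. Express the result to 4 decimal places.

0.4256

Observed agreement pₒ = trace/N = 83/143 = 0.58042
Expected agreement pₑ = Σ (rowᵢ·colᵢ)/N² = (36·27 + 53·44 + 16·24 + 38·48)/143² = 0.26955
κ = (pₒ − pₑ)/(1 − pₑ) = (0.58042 − 0.26955)/(1 − 0.26955) = 0.4256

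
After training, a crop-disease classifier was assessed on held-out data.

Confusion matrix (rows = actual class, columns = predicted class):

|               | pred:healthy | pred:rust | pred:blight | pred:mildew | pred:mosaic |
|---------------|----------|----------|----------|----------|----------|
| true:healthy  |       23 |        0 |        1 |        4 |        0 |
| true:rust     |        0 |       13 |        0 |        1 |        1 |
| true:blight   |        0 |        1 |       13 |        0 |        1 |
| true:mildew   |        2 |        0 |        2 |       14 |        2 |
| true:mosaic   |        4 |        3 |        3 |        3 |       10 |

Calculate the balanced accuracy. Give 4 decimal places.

Balanced accuracy = mean of per-class recall.
  healthy: recall = 23/28 = 0.82143
  rust: recall = 13/15 = 0.86667
  blight: recall = 13/15 = 0.86667
  mildew: recall = 14/20 = 0.70000
  mosaic: recall = 10/23 = 0.43478
Mean = (0.82143 + 0.86667 + 0.86667 + 0.70000 + 0.43478) / 5 = 0.7379

0.7379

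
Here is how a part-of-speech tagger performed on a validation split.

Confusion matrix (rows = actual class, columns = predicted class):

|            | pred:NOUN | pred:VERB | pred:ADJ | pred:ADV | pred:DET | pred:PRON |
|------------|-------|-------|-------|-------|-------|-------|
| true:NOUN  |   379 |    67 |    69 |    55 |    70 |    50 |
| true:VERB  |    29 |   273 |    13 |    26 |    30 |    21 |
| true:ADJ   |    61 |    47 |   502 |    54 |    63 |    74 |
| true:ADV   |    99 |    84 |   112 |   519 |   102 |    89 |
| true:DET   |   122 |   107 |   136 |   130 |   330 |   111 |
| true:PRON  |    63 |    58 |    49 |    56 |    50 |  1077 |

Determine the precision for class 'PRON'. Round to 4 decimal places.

Treat 'PRON' as positive and all other classes as negative.
precision = TP/(TP+FP).
PRON: TP=1077, FP=50+21+74+89+111=345 → 1077/1422 = 0.75738

0.7574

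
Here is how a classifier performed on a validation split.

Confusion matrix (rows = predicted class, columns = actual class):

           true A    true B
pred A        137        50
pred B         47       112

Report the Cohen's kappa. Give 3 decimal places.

0.436

Observed agreement pₒ = trace/N = 249/346 = 0.7197
Expected agreement pₑ = Σ (rowᵢ·colᵢ)/N² = (184·187 + 162·159)/346² = 0.5026
κ = (pₒ − pₑ)/(1 − pₑ) = (0.7197 − 0.5026)/(1 − 0.5026) = 0.436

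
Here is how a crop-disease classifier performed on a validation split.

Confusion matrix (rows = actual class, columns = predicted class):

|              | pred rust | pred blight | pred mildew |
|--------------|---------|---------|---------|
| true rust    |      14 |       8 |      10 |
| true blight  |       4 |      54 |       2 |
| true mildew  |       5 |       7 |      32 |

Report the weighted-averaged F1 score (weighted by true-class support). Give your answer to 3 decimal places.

Per-class F1 score (2·TP/(2·TP+FP+FN)):
  rust: TP=14, FP=4+5=9, FN=8+10=18 → 28/55 = 0.5091
  blight: TP=54, FP=8+7=15, FN=4+2=6 → 108/129 = 0.8372
  mildew: TP=32, FP=10+2=12, FN=5+7=12 → 64/88 = 0.7273
Weighted-F1 score = Σ (supportᵢ/N)·F1 scoreᵢ with N=136: (32/136)·0.5091 + (60/136)·0.8372 + (44/136)·0.7273 = 0.724

0.724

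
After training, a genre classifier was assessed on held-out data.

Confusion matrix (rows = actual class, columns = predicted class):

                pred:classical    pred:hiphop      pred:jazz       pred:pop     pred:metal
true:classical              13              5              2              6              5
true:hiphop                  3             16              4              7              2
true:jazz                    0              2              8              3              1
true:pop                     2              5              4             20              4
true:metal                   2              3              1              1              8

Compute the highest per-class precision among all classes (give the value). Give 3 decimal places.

0.650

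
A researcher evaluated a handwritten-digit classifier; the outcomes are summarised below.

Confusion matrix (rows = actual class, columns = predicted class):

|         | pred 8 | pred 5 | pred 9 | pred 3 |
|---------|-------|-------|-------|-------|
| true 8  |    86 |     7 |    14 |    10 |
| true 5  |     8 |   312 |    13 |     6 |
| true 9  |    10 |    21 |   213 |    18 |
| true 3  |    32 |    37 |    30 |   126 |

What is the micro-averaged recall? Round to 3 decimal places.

0.782

Micro-averaging pools counts across classes: ΣTP=737, ΣFP=206, ΣFN=206.
Micro-recall = TP/(TP+FN) on pooled counts = 0.782 (equals overall accuracy in single-label multiclass).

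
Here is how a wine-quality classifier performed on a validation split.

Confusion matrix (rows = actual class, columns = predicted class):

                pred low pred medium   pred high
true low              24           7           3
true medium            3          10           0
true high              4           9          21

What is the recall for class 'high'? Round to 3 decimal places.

recall = TP/(TP+FN).
high: TP=21, FN=4+9=13 → 21/34 = 0.6176

0.618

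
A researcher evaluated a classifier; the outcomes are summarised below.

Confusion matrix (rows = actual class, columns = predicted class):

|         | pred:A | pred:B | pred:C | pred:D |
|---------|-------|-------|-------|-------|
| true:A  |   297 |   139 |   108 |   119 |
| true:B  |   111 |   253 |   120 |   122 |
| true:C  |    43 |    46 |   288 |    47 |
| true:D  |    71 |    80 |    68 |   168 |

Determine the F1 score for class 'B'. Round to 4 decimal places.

F1 score = 2·TP/(2·TP+FP+FN).
B: TP=253, FP=139+46+80=265, FN=111+120+122=353 → 506/1124 = 0.45018

0.4502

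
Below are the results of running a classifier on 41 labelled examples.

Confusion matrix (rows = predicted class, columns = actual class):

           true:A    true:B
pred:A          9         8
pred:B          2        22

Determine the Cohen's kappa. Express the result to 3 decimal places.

Observed agreement pₒ = trace/N = 31/41 = 0.7561
Expected agreement pₑ = Σ (rowᵢ·colᵢ)/N² = (11·17 + 30·24)/41² = 0.5396
κ = (pₒ − pₑ)/(1 − pₑ) = (0.7561 − 0.5396)/(1 − 0.5396) = 0.470

0.470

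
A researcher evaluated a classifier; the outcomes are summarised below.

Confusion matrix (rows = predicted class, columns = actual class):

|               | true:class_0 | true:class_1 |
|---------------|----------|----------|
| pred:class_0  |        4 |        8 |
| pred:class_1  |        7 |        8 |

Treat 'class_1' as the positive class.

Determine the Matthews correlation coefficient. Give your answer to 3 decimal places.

MCC = (TP·TN − FP·FN) / √((TP+FP)(TP+FN)(TN+FP)(TN+FN))
Numerator = 8·4 − 7·8 = -24
Denominator = √(15·16·11·12) = √31680 = 177.9888
MCC = -24 / 177.9888 = -0.135

-0.135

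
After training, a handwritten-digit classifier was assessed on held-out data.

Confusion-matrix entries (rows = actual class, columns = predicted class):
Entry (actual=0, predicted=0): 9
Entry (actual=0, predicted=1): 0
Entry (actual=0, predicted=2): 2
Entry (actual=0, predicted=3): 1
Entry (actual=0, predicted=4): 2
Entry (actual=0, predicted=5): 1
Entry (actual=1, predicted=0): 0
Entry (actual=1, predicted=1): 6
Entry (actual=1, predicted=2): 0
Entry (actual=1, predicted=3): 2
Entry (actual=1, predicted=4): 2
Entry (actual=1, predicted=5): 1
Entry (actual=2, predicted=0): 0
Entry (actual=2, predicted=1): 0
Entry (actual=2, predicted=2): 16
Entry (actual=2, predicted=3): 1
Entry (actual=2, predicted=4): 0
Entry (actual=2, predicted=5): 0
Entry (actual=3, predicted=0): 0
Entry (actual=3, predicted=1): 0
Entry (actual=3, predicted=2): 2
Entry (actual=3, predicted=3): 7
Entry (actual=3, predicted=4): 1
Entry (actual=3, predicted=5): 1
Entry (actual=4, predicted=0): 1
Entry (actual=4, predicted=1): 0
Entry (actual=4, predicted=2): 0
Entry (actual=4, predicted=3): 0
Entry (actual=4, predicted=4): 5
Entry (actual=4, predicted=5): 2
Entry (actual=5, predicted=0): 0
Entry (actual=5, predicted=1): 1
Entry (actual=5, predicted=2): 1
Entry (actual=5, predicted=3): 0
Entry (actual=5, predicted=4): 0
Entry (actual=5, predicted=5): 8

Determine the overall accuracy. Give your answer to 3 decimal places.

0.708

Accuracy = trace / total = (9+6+16+7+5+8=51) / 72 = 51/72 = 0.708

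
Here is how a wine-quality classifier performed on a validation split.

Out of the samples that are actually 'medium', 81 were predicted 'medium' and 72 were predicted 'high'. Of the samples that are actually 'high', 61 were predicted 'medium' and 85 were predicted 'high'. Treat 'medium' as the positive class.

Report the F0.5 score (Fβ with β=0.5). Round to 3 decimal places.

Fβ = (1+β²)·TP / ((1+β²)·TP + β²·FN + FP), with β²=1/4
= 1.25·81 / (1.25·81 + 0.25·72 + 61) = 0.562

0.562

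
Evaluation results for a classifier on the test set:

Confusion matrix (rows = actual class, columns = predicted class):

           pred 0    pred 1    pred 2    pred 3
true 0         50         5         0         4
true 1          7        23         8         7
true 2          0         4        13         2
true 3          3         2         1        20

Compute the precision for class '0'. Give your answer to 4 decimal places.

Take TP from the diagonal, FP from the rest of the '0' prediction marginal, FN from the rest of the '0' actual marginal.
precision = TP/(TP+FP).
0: TP=50, FP=7+0+3=10 → 50/60 = 0.83333

0.8333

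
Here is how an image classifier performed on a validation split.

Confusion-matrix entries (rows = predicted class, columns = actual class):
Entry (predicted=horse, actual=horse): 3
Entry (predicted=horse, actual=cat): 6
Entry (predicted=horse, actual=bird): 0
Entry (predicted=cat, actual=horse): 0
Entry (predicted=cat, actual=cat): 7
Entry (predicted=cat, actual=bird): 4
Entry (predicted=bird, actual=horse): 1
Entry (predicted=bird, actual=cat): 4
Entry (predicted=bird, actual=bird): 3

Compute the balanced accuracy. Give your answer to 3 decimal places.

0.530

Balanced accuracy = mean of per-class recall.
  horse: recall = 3/4 = 0.7500
  cat: recall = 7/17 = 0.4118
  bird: recall = 3/7 = 0.4286
Mean = (0.7500 + 0.4118 + 0.4286) / 3 = 0.530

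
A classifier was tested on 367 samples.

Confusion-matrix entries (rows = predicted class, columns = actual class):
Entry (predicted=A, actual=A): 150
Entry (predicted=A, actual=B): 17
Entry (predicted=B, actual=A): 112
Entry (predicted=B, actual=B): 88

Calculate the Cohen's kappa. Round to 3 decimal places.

Observed agreement pₒ = trace/N = 238/367 = 0.6485
Expected agreement pₑ = Σ (rowᵢ·colᵢ)/N² = (262·167 + 105·200)/367² = 0.4808
κ = (pₒ − pₑ)/(1 − pₑ) = (0.6485 − 0.4808)/(1 − 0.4808) = 0.323

0.323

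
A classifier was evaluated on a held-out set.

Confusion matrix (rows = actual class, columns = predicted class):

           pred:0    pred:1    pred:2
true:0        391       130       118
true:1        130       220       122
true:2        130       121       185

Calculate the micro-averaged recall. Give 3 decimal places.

0.515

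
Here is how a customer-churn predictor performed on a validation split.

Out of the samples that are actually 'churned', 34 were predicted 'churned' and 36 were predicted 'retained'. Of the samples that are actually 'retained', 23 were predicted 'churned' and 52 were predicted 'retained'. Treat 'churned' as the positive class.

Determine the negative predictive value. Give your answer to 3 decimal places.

0.591

NPV = TN/(TN+FN) = 52/(52+36) = 0.591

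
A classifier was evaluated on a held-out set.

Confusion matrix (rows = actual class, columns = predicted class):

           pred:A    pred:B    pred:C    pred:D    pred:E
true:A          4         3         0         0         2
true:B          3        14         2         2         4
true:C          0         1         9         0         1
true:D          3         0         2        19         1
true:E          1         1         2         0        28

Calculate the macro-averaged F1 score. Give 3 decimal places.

0.676

Per-class F1 score (2·TP/(2·TP+FP+FN)):
  A: TP=4, FP=3+0+3+1=7, FN=3+0+0+2=5 → 8/20 = 0.4000
  B: TP=14, FP=3+1+0+1=5, FN=3+2+2+4=11 → 28/44 = 0.6364
  C: TP=9, FP=0+2+2+2=6, FN=0+1+0+1=2 → 18/26 = 0.6923
  D: TP=19, FP=0+2+0+0=2, FN=3+0+2+1=6 → 38/46 = 0.8261
  E: TP=28, FP=2+4+1+1=8, FN=1+1+2+0=4 → 56/68 = 0.8235
Macro-F1 score = mean = (0.4000 + 0.6364 + 0.6923 + 0.8261 + 0.8235) / 5 = 0.676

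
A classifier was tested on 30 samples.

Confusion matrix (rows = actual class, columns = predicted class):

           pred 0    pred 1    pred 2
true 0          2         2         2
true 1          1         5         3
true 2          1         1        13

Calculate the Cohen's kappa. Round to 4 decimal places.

0.4382

Observed agreement pₒ = trace/N = 20/30 = 0.66667
Expected agreement pₑ = Σ (rowᵢ·colᵢ)/N² = (6·4 + 9·8 + 15·18)/30² = 0.40667
κ = (pₒ − pₑ)/(1 − pₑ) = (0.66667 − 0.40667)/(1 − 0.40667) = 0.4382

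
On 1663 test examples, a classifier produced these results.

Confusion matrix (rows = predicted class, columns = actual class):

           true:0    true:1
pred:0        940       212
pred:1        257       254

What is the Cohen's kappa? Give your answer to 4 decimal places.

Observed agreement pₒ = trace/N = 1194/1663 = 0.71798
Expected agreement pₑ = Σ (rowᵢ·colᵢ)/N² = (1197·1152 + 466·511)/1663² = 0.58472
κ = (pₒ − pₑ)/(1 − pₑ) = (0.71798 − 0.58472)/(1 − 0.58472) = 0.3209

0.3209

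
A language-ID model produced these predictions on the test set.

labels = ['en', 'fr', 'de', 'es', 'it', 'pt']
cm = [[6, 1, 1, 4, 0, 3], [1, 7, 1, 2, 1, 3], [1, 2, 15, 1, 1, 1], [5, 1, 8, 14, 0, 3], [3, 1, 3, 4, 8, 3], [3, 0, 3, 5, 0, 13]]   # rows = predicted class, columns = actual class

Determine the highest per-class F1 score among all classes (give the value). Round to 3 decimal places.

0.577

Per-class F1 score (2·TP/(2·TP+FP+FN)):
  en: TP=6, FP=1+1+4+0+3=9, FN=1+1+5+3+3=13 → 12/34 = 0.3529
  fr: TP=7, FP=1+1+2+1+3=8, FN=1+2+1+1+0=5 → 14/27 = 0.5185
  de: TP=15, FP=1+2+1+1+1=6, FN=1+1+8+3+3=16 → 30/52 = 0.5769
  es: TP=14, FP=5+1+8+0+3=17, FN=4+2+1+4+5=16 → 28/61 = 0.4590
  it: TP=8, FP=3+1+3+4+3=14, FN=0+1+1+0+0=2 → 16/32 = 0.5000
  pt: TP=13, FP=3+0+3+5+0=11, FN=3+3+1+3+3=13 → 26/50 = 0.5200
Highest is class 'de' with F1 score = 0.577.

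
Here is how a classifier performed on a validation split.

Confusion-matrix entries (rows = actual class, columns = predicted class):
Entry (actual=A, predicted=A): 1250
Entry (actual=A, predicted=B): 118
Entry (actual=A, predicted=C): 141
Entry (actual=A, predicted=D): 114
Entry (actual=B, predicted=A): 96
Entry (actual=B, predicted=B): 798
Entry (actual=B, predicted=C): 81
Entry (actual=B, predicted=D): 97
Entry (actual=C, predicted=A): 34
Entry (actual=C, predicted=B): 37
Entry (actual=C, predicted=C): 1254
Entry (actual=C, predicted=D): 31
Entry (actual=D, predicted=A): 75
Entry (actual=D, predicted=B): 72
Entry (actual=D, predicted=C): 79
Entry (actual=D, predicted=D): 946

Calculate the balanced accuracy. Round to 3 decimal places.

0.812

Balanced accuracy = mean of per-class recall.
  A: recall = 1250/1623 = 0.7702
  B: recall = 798/1072 = 0.7444
  C: recall = 1254/1356 = 0.9248
  D: recall = 946/1172 = 0.8072
Mean = (0.7702 + 0.7444 + 0.9248 + 0.8072) / 4 = 0.812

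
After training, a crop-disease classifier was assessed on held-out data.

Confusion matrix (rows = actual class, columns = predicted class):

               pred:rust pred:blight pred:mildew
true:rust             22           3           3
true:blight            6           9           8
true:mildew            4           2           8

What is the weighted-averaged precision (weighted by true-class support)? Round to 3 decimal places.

Per-class precision (TP/(TP+FP)):
  rust: TP=22, FP=6+4=10 → 22/32 = 0.6875
  blight: TP=9, FP=3+2=5 → 9/14 = 0.6429
  mildew: TP=8, FP=3+8=11 → 8/19 = 0.4211
Weighted-precision = Σ (supportᵢ/N)·precisionᵢ with N=65: (28/65)·0.6875 + (23/65)·0.6429 + (14/65)·0.4211 = 0.614

0.614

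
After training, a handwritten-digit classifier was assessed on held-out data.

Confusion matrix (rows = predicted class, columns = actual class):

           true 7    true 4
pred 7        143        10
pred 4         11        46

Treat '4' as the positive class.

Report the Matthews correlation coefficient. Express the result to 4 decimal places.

MCC = (TP·TN − FP·FN) / √((TP+FP)(TP+FN)(TN+FP)(TN+FN))
Numerator = 46·143 − 11·10 = 6468
Denominator = √(57·56·154·153) = √75209904 = 8672.3644
MCC = 6468 / 8672.3644 = 0.7458

0.7458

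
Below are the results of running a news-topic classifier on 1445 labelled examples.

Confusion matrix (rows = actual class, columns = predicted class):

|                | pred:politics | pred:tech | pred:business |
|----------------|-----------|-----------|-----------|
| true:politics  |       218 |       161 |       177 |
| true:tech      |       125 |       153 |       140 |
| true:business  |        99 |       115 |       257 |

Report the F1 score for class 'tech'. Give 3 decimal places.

0.361

Treat 'tech' as positive and all other classes as negative.
F1 score = 2·TP/(2·TP+FP+FN).
tech: TP=153, FP=161+115=276, FN=125+140=265 → 306/847 = 0.3613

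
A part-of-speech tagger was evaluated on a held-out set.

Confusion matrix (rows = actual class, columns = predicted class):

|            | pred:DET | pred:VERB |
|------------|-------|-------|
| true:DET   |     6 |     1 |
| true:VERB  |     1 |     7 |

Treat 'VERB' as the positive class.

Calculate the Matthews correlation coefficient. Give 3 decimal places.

0.732

MCC = (TP·TN − FP·FN) / √((TP+FP)(TP+FN)(TN+FP)(TN+FN))
Numerator = 7·6 − 1·1 = 41
Denominator = √(8·8·7·7) = √3136 = 56.0000
MCC = 41 / 56.0000 = 0.732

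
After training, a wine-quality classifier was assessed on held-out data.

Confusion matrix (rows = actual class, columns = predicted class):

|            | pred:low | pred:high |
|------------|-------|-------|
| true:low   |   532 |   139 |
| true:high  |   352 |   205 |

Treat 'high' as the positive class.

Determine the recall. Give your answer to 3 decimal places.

0.368

Recall = TP/(TP+FN) = 205/(205+352) = 205/557 = 0.368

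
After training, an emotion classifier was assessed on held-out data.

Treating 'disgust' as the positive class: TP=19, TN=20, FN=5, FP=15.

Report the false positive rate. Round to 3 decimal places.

FPR = FP/(FP+TN) = 15/(15+20) = 0.429

0.429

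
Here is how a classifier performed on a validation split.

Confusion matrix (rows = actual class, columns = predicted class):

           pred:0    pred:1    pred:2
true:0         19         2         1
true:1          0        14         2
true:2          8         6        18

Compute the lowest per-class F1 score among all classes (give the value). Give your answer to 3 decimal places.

Per-class F1 score (2·TP/(2·TP+FP+FN)):
  0: TP=19, FP=0+8=8, FN=2+1=3 → 38/49 = 0.7755
  1: TP=14, FP=2+6=8, FN=0+2=2 → 28/38 = 0.7368
  2: TP=18, FP=1+2=3, FN=8+6=14 → 36/53 = 0.6792
Lowest is class '2' with F1 score = 0.679.

0.679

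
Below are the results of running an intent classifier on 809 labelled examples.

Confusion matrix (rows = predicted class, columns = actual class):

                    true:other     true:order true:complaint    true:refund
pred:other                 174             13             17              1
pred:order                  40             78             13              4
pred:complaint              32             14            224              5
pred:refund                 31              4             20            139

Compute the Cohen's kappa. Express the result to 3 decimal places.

0.672

Observed agreement pₒ = trace/N = 615/809 = 0.7602
Expected agreement pₑ = Σ (rowᵢ·colᵢ)/N² = (277·205 + 109·135 + 274·275 + 149·194)/809² = 0.2685
κ = (pₒ − pₑ)/(1 − pₑ) = (0.7602 − 0.2685)/(1 − 0.2685) = 0.672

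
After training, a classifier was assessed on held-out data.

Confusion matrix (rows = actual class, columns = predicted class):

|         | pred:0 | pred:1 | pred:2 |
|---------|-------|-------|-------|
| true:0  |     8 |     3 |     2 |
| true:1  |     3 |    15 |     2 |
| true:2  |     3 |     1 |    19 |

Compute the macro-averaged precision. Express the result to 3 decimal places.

0.729

Per-class precision (TP/(TP+FP)):
  0: TP=8, FP=3+3=6 → 8/14 = 0.5714
  1: TP=15, FP=3+1=4 → 15/19 = 0.7895
  2: TP=19, FP=2+2=4 → 19/23 = 0.8261
Macro-precision = mean = (0.5714 + 0.7895 + 0.8261) / 3 = 0.729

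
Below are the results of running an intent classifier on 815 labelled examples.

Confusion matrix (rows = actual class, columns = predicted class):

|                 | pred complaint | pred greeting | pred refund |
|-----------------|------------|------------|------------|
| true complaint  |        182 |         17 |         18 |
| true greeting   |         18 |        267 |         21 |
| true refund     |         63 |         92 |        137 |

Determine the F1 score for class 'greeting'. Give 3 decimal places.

Take TP from the diagonal, FP from the rest of the 'greeting' prediction marginal, FN from the rest of the 'greeting' actual marginal.
F1 score = 2·TP/(2·TP+FP+FN).
greeting: TP=267, FP=17+92=109, FN=18+21=39 → 534/682 = 0.7830

0.783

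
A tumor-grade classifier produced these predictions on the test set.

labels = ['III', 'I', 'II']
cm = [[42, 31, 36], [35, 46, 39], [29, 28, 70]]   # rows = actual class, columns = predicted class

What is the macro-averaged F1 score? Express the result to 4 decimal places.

Per-class F1 score (2·TP/(2·TP+FP+FN)):
  III: TP=42, FP=35+29=64, FN=31+36=67 → 84/215 = 0.39070
  I: TP=46, FP=31+28=59, FN=35+39=74 → 92/225 = 0.40889
  II: TP=70, FP=36+39=75, FN=29+28=57 → 140/272 = 0.51471
Macro-F1 score = mean = (0.39070 + 0.40889 + 0.51471) / 3 = 0.4381

0.4381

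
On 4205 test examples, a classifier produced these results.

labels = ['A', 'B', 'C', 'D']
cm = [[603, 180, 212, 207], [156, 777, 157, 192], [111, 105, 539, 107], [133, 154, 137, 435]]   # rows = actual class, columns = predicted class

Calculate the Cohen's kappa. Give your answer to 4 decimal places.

Observed agreement pₒ = trace/N = 2354/4205 = 0.55981
Expected agreement pₑ = Σ (rowᵢ·colᵢ)/N² = (1202·1003 + 1282·1216 + 862·1045 + 859·941)/4205² = 0.25300
κ = (pₒ − pₑ)/(1 − pₑ) = (0.55981 − 0.25300)/(1 − 0.25300) = 0.4107

0.4107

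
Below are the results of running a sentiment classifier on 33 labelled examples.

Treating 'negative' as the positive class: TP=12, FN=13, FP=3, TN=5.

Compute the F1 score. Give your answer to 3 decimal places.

0.600

Precision = TP/(TP+FP) = 12/15 = 0.8000
Recall = TP/(TP+FN) = 12/25 = 0.4800
F1 = 2·TP/(2·TP+FP+FN) = 24/40 = 0.600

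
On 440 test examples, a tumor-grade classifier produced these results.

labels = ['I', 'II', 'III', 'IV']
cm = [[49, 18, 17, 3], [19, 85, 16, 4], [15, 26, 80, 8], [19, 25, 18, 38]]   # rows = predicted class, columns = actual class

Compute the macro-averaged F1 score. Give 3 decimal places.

0.561

Per-class F1 score (2·TP/(2·TP+FP+FN)):
  I: TP=49, FP=18+17+3=38, FN=19+15+19=53 → 98/189 = 0.5185
  II: TP=85, FP=19+16+4=39, FN=18+26+25=69 → 170/278 = 0.6115
  III: TP=80, FP=15+26+8=49, FN=17+16+18=51 → 160/260 = 0.6154
  IV: TP=38, FP=19+25+18=62, FN=3+4+8=15 → 76/153 = 0.4967
Macro-F1 score = mean = (0.5185 + 0.6115 + 0.6154 + 0.4967) / 4 = 0.561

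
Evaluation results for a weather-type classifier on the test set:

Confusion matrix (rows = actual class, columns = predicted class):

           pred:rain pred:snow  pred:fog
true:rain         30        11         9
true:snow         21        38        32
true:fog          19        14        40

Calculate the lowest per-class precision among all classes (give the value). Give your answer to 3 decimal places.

Per-class precision (TP/(TP+FP)):
  rain: TP=30, FP=21+19=40 → 30/70 = 0.4286
  snow: TP=38, FP=11+14=25 → 38/63 = 0.6032
  fog: TP=40, FP=9+32=41 → 40/81 = 0.4938
Lowest is class 'rain' with precision = 0.429.

0.429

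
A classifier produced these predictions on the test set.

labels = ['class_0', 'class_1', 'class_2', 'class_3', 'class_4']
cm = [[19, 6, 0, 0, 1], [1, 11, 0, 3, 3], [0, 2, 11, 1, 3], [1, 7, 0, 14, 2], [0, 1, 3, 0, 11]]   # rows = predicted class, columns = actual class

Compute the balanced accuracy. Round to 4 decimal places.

0.6851

Balanced accuracy = mean of per-class recall.
  class_0: recall = 19/21 = 0.90476
  class_1: recall = 11/27 = 0.40741
  class_2: recall = 11/14 = 0.78571
  class_3: recall = 14/18 = 0.77778
  class_4: recall = 11/20 = 0.55000
Mean = (0.90476 + 0.40741 + 0.78571 + 0.77778 + 0.55000) / 5 = 0.6851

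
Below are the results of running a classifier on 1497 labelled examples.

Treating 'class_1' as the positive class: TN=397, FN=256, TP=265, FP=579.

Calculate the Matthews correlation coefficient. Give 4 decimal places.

MCC = (TP·TN − FP·FN) / √((TP+FP)(TP+FN)(TN+FP)(TN+FN))
Numerator = 265·397 − 579·256 = -43019
Denominator = √(844·521·976·653) = √280248417472 = 529384.9426
MCC = -43019 / 529384.9426 = -0.0813

-0.0813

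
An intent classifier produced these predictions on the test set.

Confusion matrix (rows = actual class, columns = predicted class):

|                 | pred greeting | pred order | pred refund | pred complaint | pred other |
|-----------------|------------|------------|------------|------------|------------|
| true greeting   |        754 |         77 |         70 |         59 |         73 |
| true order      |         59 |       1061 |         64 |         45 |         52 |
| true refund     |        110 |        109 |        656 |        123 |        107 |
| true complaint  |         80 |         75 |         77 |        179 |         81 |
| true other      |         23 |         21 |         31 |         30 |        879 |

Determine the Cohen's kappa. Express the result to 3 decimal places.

Observed agreement pₒ = trace/N = 3529/4895 = 0.7209
Expected agreement pₑ = Σ (rowᵢ·colᵢ)/N² = (1033·1026 + 1281·1343 + 1105·898 + 492·436 + 984·1192)/4895² = 0.2153
κ = (pₒ − pₑ)/(1 − pₑ) = (0.7209 − 0.2153)/(1 − 0.2153) = 0.644

0.644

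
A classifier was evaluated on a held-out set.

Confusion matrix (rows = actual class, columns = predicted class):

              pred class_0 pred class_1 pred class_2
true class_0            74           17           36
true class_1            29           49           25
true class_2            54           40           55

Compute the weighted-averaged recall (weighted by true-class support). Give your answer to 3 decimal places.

Per-class recall (TP/(TP+FN)):
  class_0: TP=74, FN=17+36=53 → 74/127 = 0.5827
  class_1: TP=49, FN=29+25=54 → 49/103 = 0.4757
  class_2: TP=55, FN=54+40=94 → 55/149 = 0.3691
Weighted-recall = Σ (supportᵢ/N)·recallᵢ with N=379: (127/379)·0.5827 + (103/379)·0.4757 + (149/379)·0.3691 = 0.470

0.470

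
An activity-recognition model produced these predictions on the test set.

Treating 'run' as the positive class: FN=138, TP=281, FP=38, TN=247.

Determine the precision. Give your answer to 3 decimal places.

Precision = TP/(TP+FP) = 281/(281+38) = 281/319 = 0.881

0.881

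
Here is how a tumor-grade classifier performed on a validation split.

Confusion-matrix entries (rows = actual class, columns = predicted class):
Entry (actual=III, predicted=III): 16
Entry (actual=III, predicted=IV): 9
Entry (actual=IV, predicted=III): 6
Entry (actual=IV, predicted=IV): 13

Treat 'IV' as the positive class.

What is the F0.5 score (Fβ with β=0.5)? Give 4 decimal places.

0.6075

Fβ = (1+β²)·TP / ((1+β²)·TP + β²·FN + FP), with β²=1/4
= 1.25·13 / (1.25·13 + 0.25·6 + 9) = 0.6075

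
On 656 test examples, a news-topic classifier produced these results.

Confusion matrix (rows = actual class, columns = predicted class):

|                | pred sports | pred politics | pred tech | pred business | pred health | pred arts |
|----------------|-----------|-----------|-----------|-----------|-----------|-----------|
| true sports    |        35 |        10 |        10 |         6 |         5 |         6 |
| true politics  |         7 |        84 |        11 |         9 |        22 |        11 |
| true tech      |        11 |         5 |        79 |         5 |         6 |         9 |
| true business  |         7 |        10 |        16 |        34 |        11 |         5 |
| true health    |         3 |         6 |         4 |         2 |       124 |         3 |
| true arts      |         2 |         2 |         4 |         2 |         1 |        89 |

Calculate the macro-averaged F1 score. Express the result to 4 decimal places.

0.6489

Per-class F1 score (2·TP/(2·TP+FP+FN)):
  sports: TP=35, FP=7+11+7+3+2=30, FN=10+10+6+5+6=37 → 70/137 = 0.51095
  politics: TP=84, FP=10+5+10+6+2=33, FN=7+11+9+22+11=60 → 168/261 = 0.64368
  tech: TP=79, FP=10+11+16+4+4=45, FN=11+5+5+6+9=36 → 158/239 = 0.66109
  business: TP=34, FP=6+9+5+2+2=24, FN=7+10+16+11+5=49 → 68/141 = 0.48227
  health: TP=124, FP=5+22+6+11+1=45, FN=3+6+4+2+3=18 → 248/311 = 0.79743
  arts: TP=89, FP=6+11+9+5+3=34, FN=2+2+4+2+1=11 → 178/223 = 0.79821
Macro-F1 score = mean = (0.51095 + 0.64368 + 0.66109 + 0.48227 + 0.79743 + 0.79821) / 6 = 0.6489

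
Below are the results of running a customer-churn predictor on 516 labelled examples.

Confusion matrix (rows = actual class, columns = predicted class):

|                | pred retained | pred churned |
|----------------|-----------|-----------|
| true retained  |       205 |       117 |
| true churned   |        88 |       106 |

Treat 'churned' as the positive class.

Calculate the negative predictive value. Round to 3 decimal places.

0.700

NPV = TN/(TN+FN) = 205/(205+88) = 0.700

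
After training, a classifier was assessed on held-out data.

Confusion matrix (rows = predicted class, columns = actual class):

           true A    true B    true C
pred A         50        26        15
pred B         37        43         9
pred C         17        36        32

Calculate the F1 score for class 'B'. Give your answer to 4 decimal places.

0.4433

One-vs-rest for 'B': TP = diagonal; FP = other classes predicted 'B'; FN = 'B' predicted as other.
F1 score = 2·TP/(2·TP+FP+FN).
B: TP=43, FP=37+9=46, FN=26+36=62 → 86/194 = 0.44330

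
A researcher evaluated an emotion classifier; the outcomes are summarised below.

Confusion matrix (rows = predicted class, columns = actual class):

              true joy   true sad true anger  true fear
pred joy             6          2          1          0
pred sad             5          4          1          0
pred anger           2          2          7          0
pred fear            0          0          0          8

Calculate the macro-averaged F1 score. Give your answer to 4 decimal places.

0.6725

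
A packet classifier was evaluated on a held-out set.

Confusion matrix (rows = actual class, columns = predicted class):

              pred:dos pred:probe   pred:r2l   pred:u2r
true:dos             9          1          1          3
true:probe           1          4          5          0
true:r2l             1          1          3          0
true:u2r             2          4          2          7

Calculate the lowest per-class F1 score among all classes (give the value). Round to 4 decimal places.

Per-class F1 score (2·TP/(2·TP+FP+FN)):
  dos: TP=9, FP=1+1+2=4, FN=1+1+3=5 → 18/27 = 0.66667
  probe: TP=4, FP=1+1+4=6, FN=1+5+0=6 → 8/20 = 0.40000
  r2l: TP=3, FP=1+5+2=8, FN=1+1+0=2 → 6/16 = 0.37500
  u2r: TP=7, FP=3+0+0=3, FN=2+4+2=8 → 14/25 = 0.56000
Lowest is class 'r2l' with F1 score = 0.3750.

0.3750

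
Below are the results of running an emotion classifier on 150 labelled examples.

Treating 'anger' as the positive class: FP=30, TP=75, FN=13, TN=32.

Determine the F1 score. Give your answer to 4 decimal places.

0.7772

Precision = TP/(TP+FP) = 75/105 = 0.7143
Recall = TP/(TP+FN) = 75/88 = 0.8523
F1 = 2·TP/(2·TP+FP+FN) = 150/193 = 0.7772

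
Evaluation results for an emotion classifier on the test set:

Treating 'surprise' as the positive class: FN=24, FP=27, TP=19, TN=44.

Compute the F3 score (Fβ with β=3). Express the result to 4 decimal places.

Fβ = (1+β²)·TP / ((1+β²)·TP + β²·FN + FP), with β²=9
= 10·19 / (10·19 + 9·24 + 27) = 0.4388

0.4388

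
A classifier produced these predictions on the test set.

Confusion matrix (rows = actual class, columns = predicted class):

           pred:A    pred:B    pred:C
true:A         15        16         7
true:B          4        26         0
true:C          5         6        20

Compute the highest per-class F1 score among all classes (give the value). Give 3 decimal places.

0.690

Per-class F1 score (2·TP/(2·TP+FP+FN)):
  A: TP=15, FP=4+5=9, FN=16+7=23 → 30/62 = 0.4839
  B: TP=26, FP=16+6=22, FN=4+0=4 → 52/78 = 0.6667
  C: TP=20, FP=7+0=7, FN=5+6=11 → 40/58 = 0.6897
Highest is class 'C' with F1 score = 0.690.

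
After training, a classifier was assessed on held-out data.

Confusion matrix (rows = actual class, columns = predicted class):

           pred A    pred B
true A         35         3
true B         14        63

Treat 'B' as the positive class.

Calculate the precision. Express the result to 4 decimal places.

0.9545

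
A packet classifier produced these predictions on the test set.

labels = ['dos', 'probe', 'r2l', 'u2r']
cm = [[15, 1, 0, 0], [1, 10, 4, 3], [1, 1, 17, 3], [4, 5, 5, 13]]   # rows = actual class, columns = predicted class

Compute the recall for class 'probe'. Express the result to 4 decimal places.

0.5556

Take TP from the diagonal, FP from the rest of the 'probe' prediction marginal, FN from the rest of the 'probe' actual marginal.
recall = TP/(TP+FN).
probe: TP=10, FN=1+4+3=8 → 10/18 = 0.55556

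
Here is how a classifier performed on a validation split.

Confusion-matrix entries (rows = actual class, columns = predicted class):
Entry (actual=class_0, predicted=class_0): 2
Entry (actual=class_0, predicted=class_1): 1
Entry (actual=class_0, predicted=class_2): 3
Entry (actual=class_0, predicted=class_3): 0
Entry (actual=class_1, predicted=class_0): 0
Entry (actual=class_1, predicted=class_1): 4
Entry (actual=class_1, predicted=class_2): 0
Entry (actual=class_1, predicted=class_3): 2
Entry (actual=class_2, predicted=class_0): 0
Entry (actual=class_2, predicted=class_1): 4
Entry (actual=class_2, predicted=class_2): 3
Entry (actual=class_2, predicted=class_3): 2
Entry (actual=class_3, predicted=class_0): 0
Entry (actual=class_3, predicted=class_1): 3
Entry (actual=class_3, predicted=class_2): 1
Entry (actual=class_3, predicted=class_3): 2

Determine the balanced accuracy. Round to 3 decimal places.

0.417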